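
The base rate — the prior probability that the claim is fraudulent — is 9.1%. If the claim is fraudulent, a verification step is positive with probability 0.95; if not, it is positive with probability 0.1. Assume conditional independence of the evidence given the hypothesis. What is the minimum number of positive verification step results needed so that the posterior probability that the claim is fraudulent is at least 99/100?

Prior odds: 0.091 ÷ 0.909 = 91/909.
Likelihood ratio of a positive = 0.95/0.1 = 9.5.
Target posterior odds = 0.99/0.01 = 99.
Require 9.5ⁿ ≥ 99 ÷ (91/909) = 89991/91.
9.5³ = 857.375 falls short of 89991/91 but 9.5⁴ = 8145.0625 reaches it, so n = 4.

4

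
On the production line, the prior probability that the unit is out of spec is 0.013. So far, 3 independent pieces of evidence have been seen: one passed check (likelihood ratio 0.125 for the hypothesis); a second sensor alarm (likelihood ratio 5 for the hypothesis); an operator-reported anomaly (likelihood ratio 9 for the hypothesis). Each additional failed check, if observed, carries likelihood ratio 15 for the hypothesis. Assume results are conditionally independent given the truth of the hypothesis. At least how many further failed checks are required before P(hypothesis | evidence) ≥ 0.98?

3

Prior odds = 0.013/0.987 = 13/987.
Combined Bayes factor of the evidence already in hand = 0.125 × 5 × 9 = 5.625.
Odds after that evidence = (13/987) × 5.625 = 195/2632.
Target odds = 0.98/0.02 = 49.
Need 15ⁿ ≥ 49 ÷ (195/2632) = 128968/195.
15² = 225 falls short of 128968/195 but 15³ = 3375 reaches it, so n = 3.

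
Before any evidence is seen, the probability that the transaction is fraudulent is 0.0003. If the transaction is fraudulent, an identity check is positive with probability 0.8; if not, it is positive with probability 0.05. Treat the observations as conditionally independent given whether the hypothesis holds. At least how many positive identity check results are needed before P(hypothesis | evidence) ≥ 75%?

Prior odds: 0.0003 ÷ 0.9997 = 3/9997.
Likelihood ratio of a positive = 0.8/0.05 = 16.
Target posterior odds = 0.75/0.25 = 3.
Need (3/9997) × 16ⁿ ≥ 3, i.e. 16ⁿ ≥ 9997.
16³ = 4096 falls short of 9997 but 16⁴ = 65536 reaches it, so n = 4.

4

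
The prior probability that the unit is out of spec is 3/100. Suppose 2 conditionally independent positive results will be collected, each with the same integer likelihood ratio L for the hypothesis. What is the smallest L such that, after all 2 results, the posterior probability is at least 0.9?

18

Prior odds = 0.03/0.97 = 3/97.
Target odds = 0.9/0.1 = 9.
Need L² ≥ 9 ÷ (3/97) = 291.
17² = 289 < 291 ≤ 324 = 18², so L = 18.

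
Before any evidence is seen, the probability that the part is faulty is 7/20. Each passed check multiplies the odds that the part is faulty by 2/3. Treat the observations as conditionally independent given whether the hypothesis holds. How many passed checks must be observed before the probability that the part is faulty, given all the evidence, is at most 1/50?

9

Prior odds: 0.35 ÷ 0.65 = 7/13.
Likelihood ratio per passed check = 2/3.
Target odds: 0.02 ÷ 0.98 = 1/49.
Need (7/13) × (2/3)ⁿ ≤ 1/49, i.e. (2/3)ⁿ ≤ 13/343.
(2/3)⁸ = 256/6561 is still above 13/343 but (2/3)⁹ = 512/19683 is at or below it, so n = 9.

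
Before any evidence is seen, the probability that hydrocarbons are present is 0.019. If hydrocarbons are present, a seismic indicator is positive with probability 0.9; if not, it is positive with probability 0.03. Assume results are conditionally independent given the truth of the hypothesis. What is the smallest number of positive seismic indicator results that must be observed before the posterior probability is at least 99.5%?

Prior odds = 0.019/0.981 = 19/981.
Likelihood ratio of a positive = 0.9/0.03 = 30.
Target odds: 0.995 ÷ 0.005 = 199.
Require 30ⁿ ≥ 199 ÷ (19/981) = 195219/19.
30² = 900 falls short of 195219/19 but 30³ = 27000 reaches it, so n = 3.

3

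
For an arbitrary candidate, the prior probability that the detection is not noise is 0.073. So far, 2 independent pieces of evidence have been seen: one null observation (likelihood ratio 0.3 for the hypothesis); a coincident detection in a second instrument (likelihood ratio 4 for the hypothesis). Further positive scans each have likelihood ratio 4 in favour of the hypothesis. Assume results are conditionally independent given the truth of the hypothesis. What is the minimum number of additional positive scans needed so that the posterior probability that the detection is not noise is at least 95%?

Prior odds = 0.073/0.927 = 73/927.
Combined Bayes factor of the evidence already in hand = 0.3 × 4 = 1.2.
Odds after that evidence = (73/927) × 1.2 = 146/1545.
Target odds = 0.95/0.05 = 19.
Need 4ⁿ ≥ 19 ÷ (146/1545) = 29355/146.
4³ = 64 falls short of 29355/146 but 4⁴ = 256 reaches it, so n = 4.

4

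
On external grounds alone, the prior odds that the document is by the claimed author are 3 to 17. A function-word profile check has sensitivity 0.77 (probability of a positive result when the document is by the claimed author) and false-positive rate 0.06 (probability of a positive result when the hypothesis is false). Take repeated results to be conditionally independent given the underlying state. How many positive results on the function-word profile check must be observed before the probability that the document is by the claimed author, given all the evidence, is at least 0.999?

Prior odds = 3/17.
Likelihood ratio of a positive result = 0.77/0.06 = 77/6.
Target posterior odds = 0.999/0.001 = 999.
Need (3/17) × (77/6)ⁿ ≥ 999, i.e. (77/6)ⁿ ≥ 5661.
(77/6)³ = 456533/216 falls short of 5661 but (77/6)⁴ = 35153041/1296 reaches it, so n = 4.

4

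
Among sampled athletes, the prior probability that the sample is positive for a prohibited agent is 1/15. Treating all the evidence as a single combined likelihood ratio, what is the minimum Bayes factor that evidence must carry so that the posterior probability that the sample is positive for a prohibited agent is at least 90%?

126

Prior odds = (1/15)/(14/15) = 1/14.
Target odds = 0.9/0.1 = 9.
Required Bayes factor = 9 ÷ (1/14) = 126.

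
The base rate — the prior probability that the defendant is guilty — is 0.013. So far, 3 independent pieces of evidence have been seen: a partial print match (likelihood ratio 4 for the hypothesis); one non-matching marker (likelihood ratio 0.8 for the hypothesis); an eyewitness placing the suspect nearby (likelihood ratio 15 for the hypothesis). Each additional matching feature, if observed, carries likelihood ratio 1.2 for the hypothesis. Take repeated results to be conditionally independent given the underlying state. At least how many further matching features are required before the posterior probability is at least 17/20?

13

Prior odds = 0.013/0.987 = 13/987.
Combined Bayes factor of the evidence already in hand = 4 × 0.8 × 15 = 48.
Odds after that evidence = (13/987) × 48 = 208/329.
Target odds = 0.85/0.15 = 17/3.
Need 1.2ⁿ ≥ 17/3 ÷ (208/329) = 5593/624.
1.2¹² ≈8.9161 falls short of 5593/624 but 1.2¹³ ≈10.6993 reaches it, so n = 13.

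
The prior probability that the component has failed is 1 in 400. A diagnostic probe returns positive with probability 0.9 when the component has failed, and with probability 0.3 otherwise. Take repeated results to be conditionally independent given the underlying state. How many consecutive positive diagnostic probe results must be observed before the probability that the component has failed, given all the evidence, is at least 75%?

Prior odds = 0.0025/0.9975 = 1/399.
Likelihood ratio of a positive result = 0.9/0.3 = 3.
Target posterior odds = 0.75/0.25 = 3.
Need (1/399) × 3ⁿ ≥ 3, i.e. 3ⁿ ≥ 1197.
3⁶ = 729 falls short of 1197 but 3⁷ = 2187 reaches it, so n = 7.

7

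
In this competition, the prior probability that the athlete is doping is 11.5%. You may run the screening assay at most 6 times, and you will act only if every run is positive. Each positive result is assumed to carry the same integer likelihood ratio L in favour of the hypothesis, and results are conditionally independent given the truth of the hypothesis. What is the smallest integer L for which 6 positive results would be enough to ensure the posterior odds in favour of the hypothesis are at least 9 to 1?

3

Prior odds = 0.115/0.885 = 23/177.
Target odds = 9.
Need L⁶ ≥ 9 ÷ (23/177) = 1593/23.
2⁶ = 64 < 1593/23 ≤ 729 = 3⁶, so L = 3.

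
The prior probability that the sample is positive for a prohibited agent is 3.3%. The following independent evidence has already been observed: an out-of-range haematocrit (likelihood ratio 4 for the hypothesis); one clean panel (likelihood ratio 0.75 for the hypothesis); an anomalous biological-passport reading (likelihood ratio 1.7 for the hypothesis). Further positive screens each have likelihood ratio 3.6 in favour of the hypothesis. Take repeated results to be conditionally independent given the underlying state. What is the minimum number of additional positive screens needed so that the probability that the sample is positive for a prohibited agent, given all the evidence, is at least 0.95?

4

Prior odds = 0.033/0.967 = 33/967.
Combined Bayes factor of the evidence already in hand = 4 × 0.75 × 1.7 = 5.1.
Odds after that evidence = (33/967) × 5.1 = 1683/9670.
Target odds = 0.95/0.05 = 19.
Need 3.6ⁿ ≥ 19 ÷ (1683/9670) = 183730/1683.
3.6³ = 46.656 falls short of 183730/1683 but 3.6⁴ = 167.9616 reaches it, so n = 4.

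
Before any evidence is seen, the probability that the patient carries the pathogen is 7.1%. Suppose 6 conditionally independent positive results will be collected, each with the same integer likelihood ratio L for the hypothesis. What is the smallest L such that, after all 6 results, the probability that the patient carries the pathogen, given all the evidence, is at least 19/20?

3

Prior odds = 0.071/0.929 = 71/929.
Target odds = 0.95/0.05 = 19.
Need L⁶ ≥ 19 ÷ (71/929) = 17651/71.
2⁶ = 64 < 17651/71 ≤ 729 = 3⁶, so L = 3.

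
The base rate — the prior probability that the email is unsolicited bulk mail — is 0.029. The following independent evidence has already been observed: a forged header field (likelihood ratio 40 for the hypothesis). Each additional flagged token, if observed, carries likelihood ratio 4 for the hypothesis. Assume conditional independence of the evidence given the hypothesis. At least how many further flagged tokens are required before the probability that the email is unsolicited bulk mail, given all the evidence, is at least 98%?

Prior odds = 0.029/0.971 = 29/971.
Bayes factor of the evidence already in hand = 40.
Odds after that evidence = (29/971) × 40 = 1160/971.
Target odds = 0.98/0.02 = 49.
Need 4ⁿ ≥ 49 ÷ (1160/971) = 47579/1160.
4² = 16 falls short of 47579/1160 but 4³ = 64 reaches it, so n = 3.

3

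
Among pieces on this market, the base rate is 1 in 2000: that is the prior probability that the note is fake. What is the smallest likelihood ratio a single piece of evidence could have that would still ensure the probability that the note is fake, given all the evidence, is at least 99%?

Prior odds = 0.0005/0.9995 = 1/1999.
Target odds = 0.99/0.01 = 99.
Required Bayes factor = 99 ÷ (1/1999) = 197901.

197901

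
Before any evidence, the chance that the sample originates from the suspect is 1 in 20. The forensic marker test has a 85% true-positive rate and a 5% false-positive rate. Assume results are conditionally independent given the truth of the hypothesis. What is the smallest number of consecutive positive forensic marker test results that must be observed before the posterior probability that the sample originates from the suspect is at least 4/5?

Prior odds: 0.05 ÷ 0.95 = 1/19.
Likelihood ratio of a positive result = 0.85/0.05 = 17.
Target posterior odds = 0.8/0.2 = 4.
Need (1/19) × 17ⁿ ≥ 4, i.e. 17ⁿ ≥ 76.
17¹ = 17 falls short of 76 but 17² = 289 reaches it, so n = 2.

2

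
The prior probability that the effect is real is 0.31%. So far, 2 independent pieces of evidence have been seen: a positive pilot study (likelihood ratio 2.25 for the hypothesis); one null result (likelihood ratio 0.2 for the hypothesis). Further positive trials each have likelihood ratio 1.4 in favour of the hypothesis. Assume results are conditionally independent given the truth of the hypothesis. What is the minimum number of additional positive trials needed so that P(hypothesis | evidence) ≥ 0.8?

Prior odds = 0.0031/0.9969 = 31/9969.
Combined Bayes factor of the evidence already in hand = 2.25 × 0.2 = 0.45.
Odds after that evidence = (31/9969) × 0.45 = 93/66460.
Target odds = 0.8/0.2 = 4.
Need 1.4ⁿ ≥ 4 ÷ (93/66460) = 265840/93.
1.4²³ ≈2295.86 falls short of 265840/93 but 1.4²⁴ ≈3214.2 reaches it, so n = 24.

24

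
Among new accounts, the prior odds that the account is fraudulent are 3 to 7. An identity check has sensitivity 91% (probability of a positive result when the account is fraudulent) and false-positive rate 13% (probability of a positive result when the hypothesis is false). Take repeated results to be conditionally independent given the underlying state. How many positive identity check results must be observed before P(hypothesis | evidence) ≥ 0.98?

3

Prior odds = 3/7.
Likelihood ratio of a positive result = 0.91/0.13 = 7.
Target odds: 0.98 ÷ 0.02 = 49.
Require 7ⁿ ≥ 49 ÷ (3/7) = 343/3.
7² = 49 falls short of 343/3 but 7³ = 343 reaches it, so n = 3.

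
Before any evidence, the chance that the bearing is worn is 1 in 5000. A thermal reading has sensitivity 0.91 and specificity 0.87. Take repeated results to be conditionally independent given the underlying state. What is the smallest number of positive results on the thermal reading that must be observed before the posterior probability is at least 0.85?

6

Prior odds: 0.0002 ÷ 0.9998 = 1/4999.
False-positive rate = 1 − 0.87 = 0.13; likelihood ratio of a positive = 0.91/0.13 = 7.
Target odds: 0.85 ÷ 0.15 = 17/3.
Require 7ⁿ ≥ 17/3 ÷ (1/4999) = 84983/3.
7⁵ = 16807 falls short of 84983/3 but 7⁶ = 117649 reaches it, so n = 6.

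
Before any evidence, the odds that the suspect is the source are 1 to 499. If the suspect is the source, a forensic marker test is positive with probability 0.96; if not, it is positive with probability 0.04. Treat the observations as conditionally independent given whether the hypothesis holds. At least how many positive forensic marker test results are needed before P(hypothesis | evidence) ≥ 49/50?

Prior odds = 1/499.
Likelihood ratio of a positive = 0.96/0.04 = 24.
Target posterior odds = 0.98/0.02 = 49.
Need (1/499) × 24ⁿ ≥ 49, i.e. 24ⁿ ≥ 24451.
24³ = 13824 falls short of 24451 but 24⁴ = 331776 reaches it, so n = 4.

4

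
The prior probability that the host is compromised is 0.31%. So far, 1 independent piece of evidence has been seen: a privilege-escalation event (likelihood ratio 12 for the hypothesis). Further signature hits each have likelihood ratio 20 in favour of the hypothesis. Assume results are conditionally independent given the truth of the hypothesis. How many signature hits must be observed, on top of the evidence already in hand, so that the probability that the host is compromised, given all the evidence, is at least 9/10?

2

Prior odds = 0.0031/0.9969 = 31/9969.
Bayes factor of the evidence already in hand = 12.
Odds after that evidence = (31/9969) × 12 = 124/3323.
Target odds = 0.9/0.1 = 9.
Need 20ⁿ ≥ 9 ÷ (124/3323) = 29907/124.
20¹ = 20 falls short of 29907/124 but 20² = 400 reaches it, so n = 2.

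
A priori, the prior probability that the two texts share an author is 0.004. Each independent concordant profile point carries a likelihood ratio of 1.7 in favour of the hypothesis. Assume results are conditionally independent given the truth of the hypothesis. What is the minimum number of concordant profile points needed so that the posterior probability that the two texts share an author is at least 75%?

Prior odds: 0.004 ÷ 0.996 = 1/249.
Likelihood ratio per concordant profile point = 1.7.
Target posterior odds = 0.75/0.25 = 3.
Require 1.7ⁿ ≥ 3 ÷ (1/249) = 747.
1.7¹² ≈582.622 falls short of 747 but 1.7¹³ ≈990.458 reaches it, so n = 13.

13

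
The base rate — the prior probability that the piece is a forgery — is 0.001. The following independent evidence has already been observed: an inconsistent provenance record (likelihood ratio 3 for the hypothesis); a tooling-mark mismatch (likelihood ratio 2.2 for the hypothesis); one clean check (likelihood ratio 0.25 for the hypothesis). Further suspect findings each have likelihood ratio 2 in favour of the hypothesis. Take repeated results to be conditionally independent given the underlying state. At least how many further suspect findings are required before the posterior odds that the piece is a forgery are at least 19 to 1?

14

Prior odds = 0.001/0.999 = 1/999.
Combined Bayes factor of the evidence already in hand = 3 × 2.2 × 0.25 = 1.65.
Odds after that evidence = (1/999) × 1.65 = 11/6660.
Target odds = 19.
Need 2ⁿ ≥ 19 ÷ (11/6660) = 126540/11.
2¹³ = 8192 falls short of 126540/11 but 2¹⁴ = 16384 reaches it, so n = 14.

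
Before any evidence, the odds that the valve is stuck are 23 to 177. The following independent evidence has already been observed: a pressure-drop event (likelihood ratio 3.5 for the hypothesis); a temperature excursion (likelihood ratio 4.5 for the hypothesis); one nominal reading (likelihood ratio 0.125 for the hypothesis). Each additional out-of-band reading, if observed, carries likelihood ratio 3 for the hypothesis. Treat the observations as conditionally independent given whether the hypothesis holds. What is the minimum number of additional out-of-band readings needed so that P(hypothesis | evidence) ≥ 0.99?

Prior odds = 23/177.
Combined Bayes factor of the evidence already in hand = 3.5 × 4.5 × 0.125 = 1.96875.
Odds after that evidence = (23/177) × 1.96875 = 483/1888.
Target odds = 0.99/0.01 = 99.
Need 3ⁿ ≥ 99 ÷ (483/1888) = 62304/161.
3⁵ = 243 falls short of 62304/161 but 3⁶ = 729 reaches it, so n = 6.

6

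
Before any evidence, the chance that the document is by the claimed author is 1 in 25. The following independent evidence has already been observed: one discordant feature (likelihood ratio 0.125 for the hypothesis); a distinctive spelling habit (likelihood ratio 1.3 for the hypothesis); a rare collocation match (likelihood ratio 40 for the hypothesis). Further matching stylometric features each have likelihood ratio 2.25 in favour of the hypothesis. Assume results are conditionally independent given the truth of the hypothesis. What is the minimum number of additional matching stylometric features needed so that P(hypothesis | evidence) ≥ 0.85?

4

Prior odds = 0.04/0.96 = 1/24.
Combined Bayes factor of the evidence already in hand = 0.125 × 1.3 × 40 = 6.5.
Odds after that evidence = (1/24) × 6.5 = 13/48.
Target odds = 0.85/0.15 = 17/3.
Need 2.25ⁿ ≥ 17/3 ÷ (13/48) = 272/13.
2.25³ = 11.390625 falls short of 272/13 but 2.25⁴ = 25.62890625 reaches it, so n = 4.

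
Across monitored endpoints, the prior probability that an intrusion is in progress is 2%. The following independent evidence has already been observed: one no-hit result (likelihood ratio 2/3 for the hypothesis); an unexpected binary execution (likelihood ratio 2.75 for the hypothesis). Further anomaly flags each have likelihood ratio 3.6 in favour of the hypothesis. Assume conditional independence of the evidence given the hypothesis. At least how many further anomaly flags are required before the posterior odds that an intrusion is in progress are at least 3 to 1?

4

Prior odds = 0.02/0.98 = 1/49.
Combined Bayes factor of the evidence already in hand = (2/3) × 2.75 = 11/6.
Odds after that evidence = (1/49) × 11/6 = 11/294.
Target odds = 3.
Need 3.6ⁿ ≥ 3 ÷ (11/294) = 882/11.
3.6³ = 46.656 falls short of 882/11 but 3.6⁴ = 167.9616 reaches it, so n = 4.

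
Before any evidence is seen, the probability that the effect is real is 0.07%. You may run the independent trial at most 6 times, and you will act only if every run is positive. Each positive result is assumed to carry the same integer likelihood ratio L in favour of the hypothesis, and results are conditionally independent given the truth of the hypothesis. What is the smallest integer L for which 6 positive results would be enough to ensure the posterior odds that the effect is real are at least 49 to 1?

Prior odds = 0.0007/0.9993 = 7/9993.
Target odds = 49.
Need L⁶ ≥ 49 ÷ (7/9993) = 69951.
6⁶ = 46656 < 69951 ≤ 117649 = 7⁶, so L = 7.

7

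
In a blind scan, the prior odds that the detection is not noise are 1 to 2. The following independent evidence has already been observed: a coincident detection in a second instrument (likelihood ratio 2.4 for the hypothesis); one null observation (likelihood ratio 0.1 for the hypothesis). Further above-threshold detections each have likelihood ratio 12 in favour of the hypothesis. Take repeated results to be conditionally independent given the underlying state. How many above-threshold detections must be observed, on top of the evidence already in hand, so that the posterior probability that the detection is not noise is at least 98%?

Prior odds = 0.5.
Combined Bayes factor of the evidence already in hand = 2.4 × 0.1 = 0.24.
Odds after that evidence = 0.5 × 0.24 = 0.12.
Target odds = 0.98/0.02 = 49.
Need 12ⁿ ≥ 49 ÷ 0.12 = 1225/3.
12² = 144 falls short of 1225/3 but 12³ = 1728 reaches it, so n = 3.

3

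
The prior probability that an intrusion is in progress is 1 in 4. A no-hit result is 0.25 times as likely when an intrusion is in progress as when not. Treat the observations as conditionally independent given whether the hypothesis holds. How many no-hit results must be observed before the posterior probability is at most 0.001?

Prior odds = 0.25/0.75 = 1/3.
Likelihood ratio per no-hit result = 0.25.
Target odds: 0.001 ÷ 0.999 = 1/999.
Require 0.25ⁿ ≤ 1/999 ÷ (1/3) = 1/333.
0.25⁴ = 0.00390625 is still above 1/333 but 0.25⁵ = 1/1024 is at or below it, so n = 5.

5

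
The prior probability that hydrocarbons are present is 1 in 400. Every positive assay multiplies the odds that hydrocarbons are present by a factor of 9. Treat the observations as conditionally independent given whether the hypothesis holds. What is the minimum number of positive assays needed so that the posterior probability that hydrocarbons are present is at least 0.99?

5

Prior odds: 0.0025 ÷ 0.9975 = 1/399.
Likelihood ratio per positive assay = 9.
Target posterior odds = 0.99/0.01 = 99.
Require 9ⁿ ≥ 99 ÷ (1/399) = 39501.
9⁴ = 6561 falls short of 39501 but 9⁵ = 59049 reaches it, so n = 5.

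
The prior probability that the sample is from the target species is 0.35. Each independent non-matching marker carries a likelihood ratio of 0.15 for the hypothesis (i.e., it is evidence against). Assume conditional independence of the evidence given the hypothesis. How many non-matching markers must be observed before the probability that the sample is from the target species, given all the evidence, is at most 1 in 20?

Prior odds: 0.35 ÷ 0.65 = 7/13.
Likelihood ratio per non-matching marker = 0.15.
Target posterior odds = 0.05/0.95 = 1/19.
Require 0.15ⁿ ≤ 1/19 ÷ (7/13) = 13/133.
0.15¹ = 0.15 is still above 13/133 but 0.15² = 0.0225 is at or below it, so n = 2.

2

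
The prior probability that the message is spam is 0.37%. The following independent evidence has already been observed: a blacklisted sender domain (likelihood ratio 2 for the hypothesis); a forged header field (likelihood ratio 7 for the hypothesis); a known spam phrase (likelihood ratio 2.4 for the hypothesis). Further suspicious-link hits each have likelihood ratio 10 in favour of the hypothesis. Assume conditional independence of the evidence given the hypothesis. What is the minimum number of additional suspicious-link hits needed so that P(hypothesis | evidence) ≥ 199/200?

Prior odds = 0.0037/0.9963 = 37/9963.
Combined Bayes factor of the evidence already in hand = 2 × 7 × 2.4 = 33.6.
Odds after that evidence = (37/9963) × 33.6 = 2072/16605.
Target odds = 0.995/0.005 = 199.
Need 10ⁿ ≥ 199 ÷ (2072/16605) = 3304395/2072.
10³ = 1000 falls short of 3304395/2072 but 10⁴ = 10000 reaches it, so n = 4.

4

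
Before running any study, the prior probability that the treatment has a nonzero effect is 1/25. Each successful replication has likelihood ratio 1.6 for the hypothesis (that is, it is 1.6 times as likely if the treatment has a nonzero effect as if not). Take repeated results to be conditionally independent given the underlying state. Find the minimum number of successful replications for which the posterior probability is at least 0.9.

Prior odds = 0.04/0.96 = 1/24.
Likelihood ratio per successful replication = 1.6.
Target odds: 0.9 ÷ 0.1 = 9.
Require 1.6ⁿ ≥ 9 ÷ (1/24) = 216.
1.6¹¹ ≈175.922 falls short of 216 but 1.6¹² ≈281.475 reaches it, so n = 12.

12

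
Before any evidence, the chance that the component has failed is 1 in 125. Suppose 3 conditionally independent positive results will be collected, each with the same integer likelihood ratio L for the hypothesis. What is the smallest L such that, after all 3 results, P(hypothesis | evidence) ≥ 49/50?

19

Prior odds = 0.008/0.992 = 1/124.
Target odds = 0.98/0.02 = 49.
Need L³ ≥ 49 ÷ (1/124) = 6076.
18³ = 5832 < 6076 ≤ 6859 = 19³, so L = 19.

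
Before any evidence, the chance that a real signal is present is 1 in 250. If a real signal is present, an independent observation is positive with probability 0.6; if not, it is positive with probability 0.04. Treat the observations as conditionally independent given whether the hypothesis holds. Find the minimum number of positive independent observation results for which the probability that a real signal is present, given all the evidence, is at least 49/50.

4

Prior odds: 0.004 ÷ 0.996 = 1/249.
Likelihood ratio of a positive = 0.6/0.04 = 15.
Target posterior odds = 0.98/0.02 = 49.
Require 15ⁿ ≥ 49 ÷ (1/249) = 12201.
15³ = 3375 falls short of 12201 but 15⁴ = 50625 reaches it, so n = 4.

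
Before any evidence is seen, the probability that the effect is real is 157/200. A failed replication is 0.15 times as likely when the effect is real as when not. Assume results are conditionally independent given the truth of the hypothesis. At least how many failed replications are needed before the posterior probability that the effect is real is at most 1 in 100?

Prior odds = 0.785/0.215 = 157/43.
Likelihood ratio per failed replication = 0.15.
Target posterior odds = 0.01/0.99 = 1/99.
Need (157/43) × 0.15ⁿ ≤ 1/99, i.e. 0.15ⁿ ≤ 43/15543.
0.15³ = 0.003375 is still above 43/15543 but 0.15⁴ = 81/160000 is at or below it, so n = 4.

4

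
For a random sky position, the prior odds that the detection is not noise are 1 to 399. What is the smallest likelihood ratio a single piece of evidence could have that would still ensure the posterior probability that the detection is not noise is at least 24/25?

Prior odds = 1/399.
Target odds = 0.96/0.04 = 24.
Required Bayes factor = 24 ÷ (1/399) = 9576.

9576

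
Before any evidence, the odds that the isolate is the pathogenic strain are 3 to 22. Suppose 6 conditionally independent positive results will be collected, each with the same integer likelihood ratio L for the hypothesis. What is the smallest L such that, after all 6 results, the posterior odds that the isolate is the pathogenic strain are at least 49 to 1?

Prior odds = 3/22.
Target odds = 49.
Need L⁶ ≥ 49 ÷ (3/22) = 1078/3.
2⁶ = 64 < 1078/3 ≤ 729 = 3⁶, so L = 3.

3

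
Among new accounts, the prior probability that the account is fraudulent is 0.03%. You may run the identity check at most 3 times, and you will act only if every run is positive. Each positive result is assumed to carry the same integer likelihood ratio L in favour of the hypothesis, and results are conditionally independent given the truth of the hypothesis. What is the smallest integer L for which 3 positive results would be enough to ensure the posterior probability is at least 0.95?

Prior odds = 0.0003/0.9997 = 3/9997.
Target odds = 0.95/0.05 = 19.
Need L³ ≥ 19 ÷ (3/9997) = 189943/3.
39³ = 59319 < 189943/3 ≤ 64000 = 40³, so L = 40.

40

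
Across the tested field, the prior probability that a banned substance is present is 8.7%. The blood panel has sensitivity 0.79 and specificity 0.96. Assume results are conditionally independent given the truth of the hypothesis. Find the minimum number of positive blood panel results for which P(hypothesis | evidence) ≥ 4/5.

2

Prior odds = 0.087/0.913 = 87/913.
False-positive rate = 1 − 0.96 = 0.04; likelihood ratio of a positive = 0.79/0.04 = 19.75.
Target posterior odds = 0.8/0.2 = 4.
Require 19.75ⁿ ≥ 4 ÷ (87/913) = 3652/87.
19.75¹ = 19.75 falls short of 3652/87 but 19.75² = 390.0625 reaches it, so n = 2.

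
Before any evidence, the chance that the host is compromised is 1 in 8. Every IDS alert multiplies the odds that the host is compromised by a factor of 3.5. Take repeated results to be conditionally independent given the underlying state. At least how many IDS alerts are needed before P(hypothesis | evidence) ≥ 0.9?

4

Prior odds: 0.125 ÷ 0.875 = 1/7.
Likelihood ratio per IDS alert = 3.5.
Target posterior odds = 0.9/0.1 = 9.
Need (1/7) × 3.5ⁿ ≥ 9, i.e. 3.5ⁿ ≥ 63.
3.5³ = 42.875 falls short of 63 but 3.5⁴ = 150.0625 reaches it, so n = 4.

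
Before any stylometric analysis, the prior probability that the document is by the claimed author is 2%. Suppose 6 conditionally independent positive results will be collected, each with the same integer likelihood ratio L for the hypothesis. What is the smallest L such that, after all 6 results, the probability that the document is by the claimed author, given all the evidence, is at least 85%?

Prior odds = 0.02/0.98 = 1/49.
Target odds = 0.85/0.15 = 17/3.
Need L⁶ ≥ 17/3 ÷ (1/49) = 833/3.
2⁶ = 64 < 833/3 ≤ 729 = 3⁶, so L = 3.

3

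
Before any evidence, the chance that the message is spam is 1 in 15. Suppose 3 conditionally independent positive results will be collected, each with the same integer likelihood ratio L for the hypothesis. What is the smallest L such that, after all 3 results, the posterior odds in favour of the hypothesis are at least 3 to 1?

4

Prior odds = (1/15)/(14/15) = 1/14.
Target odds = 3.
Need L³ ≥ 3 ÷ (1/14) = 42.
3³ = 27 < 42 ≤ 64 = 4³, so L = 4.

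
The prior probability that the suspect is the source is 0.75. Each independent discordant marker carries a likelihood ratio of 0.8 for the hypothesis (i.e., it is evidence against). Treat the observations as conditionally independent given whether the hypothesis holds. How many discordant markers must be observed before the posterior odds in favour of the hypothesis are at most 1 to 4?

12

Prior odds: 0.75 ÷ 0.25 = 3.
Likelihood ratio per discordant marker = 0.8.
Target odds = 0.25.
Require 0.8ⁿ ≤ 0.25 ÷ 3 = 1/12.
0.8¹¹ = 4194304/48828125 is still above 1/12 but 0.8¹² = 16777216/244140625 is at or below it, so n = 12.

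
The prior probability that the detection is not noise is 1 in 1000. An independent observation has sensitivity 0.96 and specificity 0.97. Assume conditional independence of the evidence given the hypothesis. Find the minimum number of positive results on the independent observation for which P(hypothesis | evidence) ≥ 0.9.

3

Prior odds = 0.001/0.999 = 1/999.
False-positive rate = 1 − 0.97 = 0.03; likelihood ratio of a positive = 0.96/0.03 = 32.
Target posterior odds = 0.9/0.1 = 9.
Need (1/999) × 32ⁿ ≥ 9, i.e. 32ⁿ ≥ 8991.
32² = 1024 falls short of 8991 but 32³ = 32768 reaches it, so n = 3.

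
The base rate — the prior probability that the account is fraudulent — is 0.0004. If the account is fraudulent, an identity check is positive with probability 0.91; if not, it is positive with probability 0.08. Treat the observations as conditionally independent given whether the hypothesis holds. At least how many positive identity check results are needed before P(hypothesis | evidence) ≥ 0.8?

Prior odds = 0.0004/0.9996 = 1/2499.
Likelihood ratio of a positive = 0.91/0.08 = 11.375.
Target odds: 0.8 ÷ 0.2 = 4.
Require 11.375ⁿ ≥ 4 ÷ (1/2499) = 9996.
11.375³ = 753571/512 falls short of 9996 but 11.375⁴ = 68574961/4096 reaches it, so n = 4.

4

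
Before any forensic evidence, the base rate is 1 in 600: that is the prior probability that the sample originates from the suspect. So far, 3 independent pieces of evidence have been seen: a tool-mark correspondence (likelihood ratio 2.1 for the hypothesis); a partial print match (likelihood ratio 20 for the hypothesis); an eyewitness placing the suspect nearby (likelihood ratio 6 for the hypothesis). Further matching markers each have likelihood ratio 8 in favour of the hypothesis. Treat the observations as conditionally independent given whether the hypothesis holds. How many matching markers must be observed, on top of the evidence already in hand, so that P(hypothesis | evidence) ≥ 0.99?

3

Prior odds = (1/600)/(599/600) = 1/599.
Combined Bayes factor of the evidence already in hand = 2.1 × 20 × 6 = 252.
Odds after that evidence = (1/599) × 252 = 252/599.
Target odds = 0.99/0.01 = 99.
Need 8ⁿ ≥ 99 ÷ (252/599) = 6589/28.
8² = 64 falls short of 6589/28 but 8³ = 512 reaches it, so n = 3.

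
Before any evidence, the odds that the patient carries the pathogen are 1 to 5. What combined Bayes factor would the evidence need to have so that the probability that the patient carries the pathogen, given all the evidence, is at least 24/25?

Prior odds = 0.2.
Target odds = 0.96/0.04 = 24.
Required Bayes factor = 24 ÷ 0.2 = 120.

120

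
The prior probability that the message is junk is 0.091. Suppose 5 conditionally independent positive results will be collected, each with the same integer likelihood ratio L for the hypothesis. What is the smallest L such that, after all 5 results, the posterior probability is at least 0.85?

3

Prior odds = 0.091/0.909 = 91/909.
Target odds = 0.85/0.15 = 17/3.
Need L⁵ ≥ 17/3 ÷ (91/909) = 5151/91.
2⁵ = 32 < 5151/91 ≤ 243 = 3⁵, so L = 3.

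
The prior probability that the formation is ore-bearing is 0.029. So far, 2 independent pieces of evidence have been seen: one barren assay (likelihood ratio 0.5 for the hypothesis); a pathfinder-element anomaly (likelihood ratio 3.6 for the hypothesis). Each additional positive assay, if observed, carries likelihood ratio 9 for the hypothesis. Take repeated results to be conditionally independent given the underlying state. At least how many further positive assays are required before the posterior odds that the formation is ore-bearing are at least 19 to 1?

Prior odds = 0.029/0.971 = 29/971.
Combined Bayes factor of the evidence already in hand = 0.5 × 3.6 = 1.8.
Odds after that evidence = (29/971) × 1.8 = 261/4855.
Target odds = 19.
Need 9ⁿ ≥ 19 ÷ (261/4855) = 92245/261.
9² = 81 falls short of 92245/261 but 9³ = 729 reaches it, so n = 3.

3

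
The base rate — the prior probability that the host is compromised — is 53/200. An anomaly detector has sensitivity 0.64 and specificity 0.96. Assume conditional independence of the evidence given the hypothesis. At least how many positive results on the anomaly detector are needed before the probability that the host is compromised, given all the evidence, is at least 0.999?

3

Prior odds: 0.265 ÷ 0.735 = 53/147.
False-positive rate = 1 − 0.96 = 0.04; likelihood ratio of a positive = 0.64/0.04 = 16.
Target posterior odds = 0.999/0.001 = 999.
Need (53/147) × 16ⁿ ≥ 999, i.e. 16ⁿ ≥ 146853/53.
16² = 256 falls short of 146853/53 but 16³ = 4096 reaches it, so n = 3.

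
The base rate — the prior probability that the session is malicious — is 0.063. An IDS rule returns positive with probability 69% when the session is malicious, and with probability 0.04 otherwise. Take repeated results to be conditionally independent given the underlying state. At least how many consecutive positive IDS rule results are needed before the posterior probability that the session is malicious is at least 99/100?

3

Prior odds = 0.063/0.937 = 63/937.
Likelihood ratio of a positive result = 0.69/0.04 = 17.25.
Target odds: 0.99 ÷ 0.01 = 99.
Require 17.25ⁿ ≥ 99 ÷ (63/937) = 10307/7.
17.25² = 297.5625 falls short of 10307/7 but 17.25³ = 5132.953125 reaches it, so n = 3.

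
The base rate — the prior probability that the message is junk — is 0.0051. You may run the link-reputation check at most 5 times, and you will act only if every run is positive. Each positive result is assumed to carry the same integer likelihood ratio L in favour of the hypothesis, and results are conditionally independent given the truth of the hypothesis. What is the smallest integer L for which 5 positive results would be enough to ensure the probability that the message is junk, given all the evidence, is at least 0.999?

12

Prior odds = 0.0051/0.9949 = 51/9949.
Target odds = 0.999/0.001 = 999.
Need L⁵ ≥ 999 ÷ (51/9949) = 3313017/17.
11⁵ = 161051 < 3313017/17 ≤ 248832 = 12⁵, so L = 12.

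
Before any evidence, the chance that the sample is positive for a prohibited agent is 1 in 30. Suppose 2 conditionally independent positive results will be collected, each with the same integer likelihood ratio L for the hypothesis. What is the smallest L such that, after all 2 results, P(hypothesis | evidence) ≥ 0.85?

13

Prior odds = (1/30)/(29/30) = 1/29.
Target odds = 0.85/0.15 = 17/3.
Need L² ≥ 17/3 ÷ (1/29) = 493/3.
12² = 144 < 493/3 ≤ 169 = 13², so L = 13.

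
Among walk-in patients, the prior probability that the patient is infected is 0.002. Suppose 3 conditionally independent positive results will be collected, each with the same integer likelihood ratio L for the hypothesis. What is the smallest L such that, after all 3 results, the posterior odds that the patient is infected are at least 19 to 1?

Prior odds = 0.002/0.998 = 1/499.
Target odds = 19.
Need L³ ≥ 19 ÷ (1/499) = 9481.
21³ = 9261 < 9481 ≤ 10648 = 22³, so L = 22.

22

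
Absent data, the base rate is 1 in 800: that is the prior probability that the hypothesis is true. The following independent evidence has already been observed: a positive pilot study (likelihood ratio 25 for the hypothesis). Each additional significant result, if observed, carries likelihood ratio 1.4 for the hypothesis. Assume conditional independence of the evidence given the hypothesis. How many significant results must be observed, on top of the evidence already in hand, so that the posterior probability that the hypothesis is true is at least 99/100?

Prior odds = 0.00125/0.99875 = 1/799.
Bayes factor of the evidence already in hand = 25.
Odds after that evidence = (1/799) × 25 = 25/799.
Target odds = 0.99/0.01 = 99.
Need 1.4ⁿ ≥ 99 ÷ (25/799) = 3164.04.
1.4²³ ≈2295.86 falls short of 3164.04 but 1.4²⁴ ≈3214.2 reaches it, so n = 24.

24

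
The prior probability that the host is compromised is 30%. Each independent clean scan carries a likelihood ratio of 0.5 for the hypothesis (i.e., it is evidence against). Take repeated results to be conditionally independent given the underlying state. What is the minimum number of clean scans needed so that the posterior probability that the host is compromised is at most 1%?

Prior odds = 0.3/0.7 = 3/7.
Likelihood ratio per clean scan = 0.5.
Target posterior odds = 0.01/0.99 = 1/99.
Need (3/7) × 0.5ⁿ ≤ 1/99, i.e. 0.5ⁿ ≤ 7/297.
0.5⁵ = 0.03125 is still above 7/297 but 0.5⁶ = 0.015625 is at or below it, so n = 6.

6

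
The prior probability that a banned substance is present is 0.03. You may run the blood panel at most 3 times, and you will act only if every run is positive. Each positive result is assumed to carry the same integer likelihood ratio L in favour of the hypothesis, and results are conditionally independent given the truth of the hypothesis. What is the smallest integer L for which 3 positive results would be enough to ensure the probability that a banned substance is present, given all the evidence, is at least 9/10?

Prior odds = 0.03/0.97 = 3/97.
Target odds = 0.9/0.1 = 9.
Need L³ ≥ 9 ÷ (3/97) = 291.
6³ = 216 < 291 ≤ 343 = 7³, so L = 7.

7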